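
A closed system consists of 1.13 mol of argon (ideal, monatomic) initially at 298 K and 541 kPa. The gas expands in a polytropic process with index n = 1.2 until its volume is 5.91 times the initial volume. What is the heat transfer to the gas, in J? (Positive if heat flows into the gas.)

2930 J

V₁ = nRT₁/P₁ = 1.13×8.314×298/541 = 5.17 L.
Polytropic n=1.2: T₂ = T₁(V₁/V₂)^(n−1) = 298×(0.169)^0.20 = 209 K; P₂ = P₁(V₁/V₂)^n = 64.2 kPa.
W = (P₁V₁−P₂V₂)/(n−1) = (541×5.17−64.2×30.6)/0.20 = 4190 J.
ΔU = nCvΔT = 1.13×12.5×(209−298) = -1260 J.
Q = ΔU + W = 2930 J.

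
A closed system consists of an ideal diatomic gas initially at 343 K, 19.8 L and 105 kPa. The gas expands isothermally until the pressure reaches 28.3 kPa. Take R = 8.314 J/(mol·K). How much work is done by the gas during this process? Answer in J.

2730 J

n = P₁V₁/(RT₁) = 105×19.8/(8.314×343) = 0.729 mol.
Isothermal: T stays 343 K; PV = const ⇒ V₂ = 73.5 L, P₂ = 28.3 kPa.
W = nRT ln(V₂/V₁) = 0.729×8.314×343×ln(3.71) = 2730 J.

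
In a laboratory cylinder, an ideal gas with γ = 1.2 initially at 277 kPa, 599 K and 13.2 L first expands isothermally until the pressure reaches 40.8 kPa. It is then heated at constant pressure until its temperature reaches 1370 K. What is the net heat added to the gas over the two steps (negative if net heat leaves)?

n = P₁V₁/(RT₁) = 277×13.2/(8.314×599) = 0.734 mol.
Step 1 — Isothermal: T stays 599 K; PV = const ⇒ V₂ = 89.6 L, P₂ = 40.8 kPa.
ΔU = 0 (ideal gas, T constant).
W = nRT ln(V₂/V₁) = 0.734×8.314×599×ln(6.79) = 7000 J.
Q = ΔU + W = 7000 J.
State after step 1: P = 40.8 kPa, V = 89.6 L, T = 599 K.
Step 2 — Isobaric: P stays 40.8 kPa; V/T = const ⇒ T₂ = 1370 K, V₂ = 205 L.
W = PΔV = 40.8×(205−89.6) kPa·L = 4710 J.
ΔU = nCvΔT = 0.734×41.6×(1370−599) = 23500 J.
Q = ΔU + W = nCpΔT = 28200 J.
Net over both steps: W = 11700 J, Q = 35200 J, ΔU = 23500 J.

35200 J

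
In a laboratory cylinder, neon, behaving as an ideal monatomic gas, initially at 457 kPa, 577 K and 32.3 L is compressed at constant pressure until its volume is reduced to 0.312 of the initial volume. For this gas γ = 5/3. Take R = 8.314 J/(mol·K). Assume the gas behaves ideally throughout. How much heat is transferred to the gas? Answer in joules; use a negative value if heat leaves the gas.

n = P₁V₁/(RT₁) = 457×32.3/(8.314×577) = 3.08 mol.
Isobaric: P stays 457 kPa; V/T = const ⇒ T₂ = 180 K, V₂ = 10.1 L.
W = PΔV = 457×(10.1−32.3) kPa·L = -10200 J.
ΔU = nCvΔT = 3.08×12.5×(180−577) = -15200 J.
Q = ΔU + W = nCpΔT = -25400 J.

-25400 J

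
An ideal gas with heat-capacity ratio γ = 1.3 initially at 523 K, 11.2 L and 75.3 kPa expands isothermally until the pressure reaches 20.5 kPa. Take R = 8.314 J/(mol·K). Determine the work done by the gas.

1100 J

n = P₁V₁/(RT₁) = 75.3×11.2/(8.314×523) = 0.194 mol.
Isothermal: T stays 523 K; PV = const ⇒ V₂ = 41.1 L, P₂ = 20.5 kPa.
W = nRT ln(V₂/V₁) = 0.194×8.314×523×ln(3.67) = 1100 J.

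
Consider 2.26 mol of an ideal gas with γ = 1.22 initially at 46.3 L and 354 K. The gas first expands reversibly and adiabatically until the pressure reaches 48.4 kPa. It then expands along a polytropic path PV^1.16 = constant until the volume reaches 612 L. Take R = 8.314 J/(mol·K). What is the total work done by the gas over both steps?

P₁ = nRT₁/V₁ = 2.26×8.314×354/46.3 = 144 kPa.
Step 1 — Adiabatic: T₂/T₁ = (P₂/P₁)^((γ−1)/γ) ⇒ T₂ = 354×(0.337)^0.180 = 291 K; V₂ = 113 L.
ΔU = nCvΔT = 2.26×37.8×(291−354) = -5390 J.
Q = 0 for an adiabatic process, so W = −ΔU = 5390 J.
State after step 1: P = 48.4 kPa, V = 113 L, T = 291 K.
Step 2 — Polytropic n=1.16: T₂ = T₁(V₁/V₂)^(n−1) = 291×(0.185)^0.16 = 222 K; P₂ = P₁(V₁/V₂)^n = 6.82 kPa.
W = (P₁V₁−P₂V₂)/(n−1) = (48.4×113−6.82×612)/0.16 = 8090 J.
ΔU = nCvΔT = 2.26×37.8×(222−291) = -5890 J.
Q = ΔU + W = 2210 J.
Net over both steps: W = 13500 J, Q = 2210 J, ΔU = -11300 J.

13500 J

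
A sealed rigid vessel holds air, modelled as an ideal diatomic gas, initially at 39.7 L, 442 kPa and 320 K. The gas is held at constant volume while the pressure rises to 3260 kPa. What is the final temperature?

Isochoric: V stays 39.7 L; P/T = const ⇒ T₂ = 2360 K, P₂ = 3260 kPa.

2360 K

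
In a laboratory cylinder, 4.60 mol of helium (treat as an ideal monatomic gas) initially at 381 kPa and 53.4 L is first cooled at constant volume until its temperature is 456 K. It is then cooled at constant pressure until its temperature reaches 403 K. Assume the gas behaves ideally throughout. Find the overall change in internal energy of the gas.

-7400 J

T₁ = P₁V₁/(nR) = 381×53.4/(4.60×8.314) = 532 K.
Step 1 — Isochoric: V stays 53.4 L; P/T = const ⇒ T₂ = 456 K, P₂ = 327 kPa.
W = 0 (no volume change).
ΔU = nCvΔT = 4.60×12.5×(456−532) = -4360 J.
Q = ΔU = -4360 J.
State after step 1: P = 327 kPa, V = 53.4 L, T = 456 K.
Step 2 — Isobaric: P stays 327 kPa; V/T = const ⇒ T₂ = 403 K, V₂ = 47.2 L.
W = PΔV = 327×(47.2−53.4) kPa·L = -2030 J.
ΔU = nCvΔT = 4.60×12.5×(403−456) = -3040 J.
Q = ΔU + W = nCpΔT = -5070 J.
Net over both steps: W = -2030 J, Q = -9430 J, ΔU = -7400 J.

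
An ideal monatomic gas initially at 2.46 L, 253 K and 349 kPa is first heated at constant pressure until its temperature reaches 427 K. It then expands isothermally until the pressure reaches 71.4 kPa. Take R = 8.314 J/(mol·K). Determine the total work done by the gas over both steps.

2890 J

n = P₁V₁/(RT₁) = 349×2.46/(8.314×253) = 0.408 mol.
Step 1 — Isobaric: P stays 349 kPa; V/T = const ⇒ T₂ = 427 K, V₂ = 4.15 L.
W = PΔV = 349×(4.15−2.46) kPa·L = 590 J.
ΔU = nCvΔT = 0.408×12.5×(427−253) = 886 J.
Q = ΔU + W = nCpΔT = 1480 J.
State after step 1: P = 349 kPa, V = 4.15 L, T = 427 K.
Step 2 — Isothermal: T stays 427 K; PV = const ⇒ V₂ = 20.3 L, P₂ = 71.4 kPa.
ΔU = 0 (ideal gas, T constant).
W = nRT ln(V₂/V₁) = 0.408×8.314×427×ln(4.89) = 2300 J.
Q = ΔU + W = 2300 J.
Net over both steps: W = 2890 J, Q = 3780 J, ΔU = 886 J.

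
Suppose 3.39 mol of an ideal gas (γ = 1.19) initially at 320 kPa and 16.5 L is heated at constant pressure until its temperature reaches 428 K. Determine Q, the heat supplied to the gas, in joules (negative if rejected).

T₁ = P₁V₁/(nR) = 320×16.5/(3.39×8.314) = 187 K.
Isobaric: P stays 320 kPa; V/T = const ⇒ T₂ = 428 K, V₂ = 37.7 L.
W = PΔV = 320×(37.7−16.5) kPa·L = 6780 J.
ΔU = nCvΔT = 3.39×43.8×(428−187) = 35700 J.
Q = ΔU + W = nCpΔT = 42500 J.

42500 J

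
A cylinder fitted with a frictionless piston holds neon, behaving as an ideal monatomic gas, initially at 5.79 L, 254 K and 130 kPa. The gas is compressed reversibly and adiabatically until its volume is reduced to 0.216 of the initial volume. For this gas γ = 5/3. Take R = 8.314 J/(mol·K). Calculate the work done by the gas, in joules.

n = P₁V₁/(RT₁) = 130×5.79/(8.314×254) = 0.356 mol.
Adiabatic: TV^(γ−1) = const ⇒ T₂ = 254×(4.63)^0.667 = 706 K; PV^γ = const ⇒ P₂ = 1670 kPa.
ΔU = nCvΔT = 0.356×12.5×(706−254) = 2010 J.
Q = 0 for an adiabatic process, so W = −ΔU = -2010 J.

-2010 J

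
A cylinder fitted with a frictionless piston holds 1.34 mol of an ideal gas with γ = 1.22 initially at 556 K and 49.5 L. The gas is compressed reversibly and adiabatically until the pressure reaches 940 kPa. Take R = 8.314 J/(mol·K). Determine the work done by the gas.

-12300 J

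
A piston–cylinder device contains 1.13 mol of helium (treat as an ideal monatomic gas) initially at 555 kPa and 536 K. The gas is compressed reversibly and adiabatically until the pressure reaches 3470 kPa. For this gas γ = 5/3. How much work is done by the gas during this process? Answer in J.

-8170 J

V₁ = nRT₁/P₁ = 1.13×8.314×536/555 = 9.07 L.
Adiabatic: T₂/T₁ = (P₂/P₁)^((γ−1)/γ) ⇒ T₂ = 536×(6.25)^0.400 = 1120 K; V₂ = 3.02 L.
ΔU = nCvΔT = 1.13×12.5×(1120−536) = 8170 J.
Q = 0 for an adiabatic process, so W = −ΔU = -8170 J.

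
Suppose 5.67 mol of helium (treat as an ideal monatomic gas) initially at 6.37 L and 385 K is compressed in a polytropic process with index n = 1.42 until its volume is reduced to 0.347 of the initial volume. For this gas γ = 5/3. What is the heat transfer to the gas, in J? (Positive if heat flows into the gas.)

-8950 J

P₁ = nRT₁/V₁ = 5.67×8.314×385/6.37 = 2850 kPa.
Polytropic n=1.42: T₂ = T₁(V₁/V₂)^(n−1) = 385×(2.88)^0.42 = 601 K; P₂ = P₁(V₁/V₂)^n = 12800 kPa.
W = (P₁V₁−P₂V₂)/(n−1) = (2850×6.37−12800×2.21)/0.42 = -24200 J.
ΔU = nCvΔT = 5.67×12.5×(601−385) = 15200 J.
Q = ΔU + W = -8950 J.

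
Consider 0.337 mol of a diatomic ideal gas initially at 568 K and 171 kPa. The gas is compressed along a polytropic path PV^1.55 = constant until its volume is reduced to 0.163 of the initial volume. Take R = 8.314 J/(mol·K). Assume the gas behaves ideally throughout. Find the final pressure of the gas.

V₁ = nRT₁/P₁ = 0.337×8.314×568/171 = 9.31 L.
Polytropic n=1.55: T₂ = T₁(V₁/V₂)^(n−1) = 568×(6.13)^0.55 = 1540 K; P₂ = P₁(V₁/V₂)^n = 2850 kPa.

2850 kPa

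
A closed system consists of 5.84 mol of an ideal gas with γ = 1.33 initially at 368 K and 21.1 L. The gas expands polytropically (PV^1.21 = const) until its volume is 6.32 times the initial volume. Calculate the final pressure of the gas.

91.0 kPa

P₁ = nRT₁/V₁ = 5.84×8.314×368/21.1 = 847 kPa.
Polytropic n=1.21: T₂ = T₁(V₁/V₂)^(n−1) = 368×(0.158)^0.21 = 250 K; P₂ = P₁(V₁/V₂)^n = 91.0 kPa.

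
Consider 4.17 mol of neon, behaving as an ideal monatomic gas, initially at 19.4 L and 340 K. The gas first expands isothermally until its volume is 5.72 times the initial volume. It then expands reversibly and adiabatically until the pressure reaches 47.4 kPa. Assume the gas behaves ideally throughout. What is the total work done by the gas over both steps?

25400 J

P₁ = nRT₁/V₁ = 4.17×8.314×340/19.4 = 608 kPa.
Step 1 — Isothermal: T stays 340 K; PV = const ⇒ V₂ = 111 L, P₂ = 106 kPa.
ΔU = 0 (ideal gas, T constant).
W = nRT ln(V₂/V₁) = 4.17×8.314×340×ln(5.72) = 20600 J.
Q = ΔU + W = 20600 J.
State after step 1: P = 106 kPa, V = 111 L, T = 340 K.
Step 2 — Adiabatic: T₂/T₁ = (P₂/P₁)^((γ−1)/γ) ⇒ T₂ = 340×(0.446)^0.400 = 246 K; V₂ = 180 L.
ΔU = nCvΔT = 4.17×12.5×(246−340) = -4880 J.
Q = 0 for an adiabatic process, so W = −ΔU = 4880 J.
Net over both steps: W = 25400 J, Q = 20600 J, ΔU = -4880 J.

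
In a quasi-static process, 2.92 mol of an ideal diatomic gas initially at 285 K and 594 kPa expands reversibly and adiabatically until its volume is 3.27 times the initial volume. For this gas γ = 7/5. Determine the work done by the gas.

V₁ = nRT₁/P₁ = 2.92×8.314×285/594 = 11.6 L.
Adiabatic: TV^(γ−1) = const ⇒ T₂ = 285×(0.306)^0.400 = 177 K; PV^γ = const ⇒ P₂ = 113 kPa.
ΔU = nCvΔT = 2.92×20.8×(177−285) = -6530 J.
Q = 0 for an adiabatic process, so W = −ΔU = 6530 J.

6530 J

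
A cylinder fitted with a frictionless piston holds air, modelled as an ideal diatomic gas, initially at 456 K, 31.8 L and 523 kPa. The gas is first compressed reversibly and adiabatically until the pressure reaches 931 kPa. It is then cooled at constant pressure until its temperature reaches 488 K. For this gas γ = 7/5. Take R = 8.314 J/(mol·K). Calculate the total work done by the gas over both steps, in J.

-9260 J

n = P₁V₁/(RT₁) = 523×31.8/(8.314×456) = 4.39 mol.
Step 1 — Adiabatic: T₂/T₁ = (P₂/P₁)^((γ−1)/γ) ⇒ T₂ = 456×(1.78)^0.286 = 538 K; V₂ = 21.1 L.
ΔU = nCvΔT = 4.39×20.8×(538−456) = 7450 J.
Q = 0 for an adiabatic process, so W = −ΔU = -7450 J.
State after step 1: P = 931 kPa, V = 21.1 L, T = 538 K.
Step 2 — Isobaric: P stays 931 kPa; V/T = const ⇒ T₂ = 488 K, V₂ = 19.1 L.
W = PΔV = 931×(19.1−21.1) kPa·L = -1810 J.
ΔU = nCvΔT = 4.39×20.8×(488−538) = -4530 J.
Q = ΔU + W = nCpΔT = -6340 J.
Net over both steps: W = -9260 J, Q = -6340 J, ΔU = 2920 J.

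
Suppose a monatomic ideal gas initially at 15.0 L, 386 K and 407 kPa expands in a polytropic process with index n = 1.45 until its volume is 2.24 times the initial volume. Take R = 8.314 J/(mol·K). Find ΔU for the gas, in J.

-2790 J

n = P₁V₁/(RT₁) = 407×15.0/(8.314×386) = 1.90 mol.
Polytropic n=1.45: T₂ = T₁(V₁/V₂)^(n−1) = 386×(0.446)^0.45 = 269 K; P₂ = P₁(V₁/V₂)^n = 126 kPa.
For an ideal gas ΔU = nCvΔT with Cv = (3/2)R = 12.5 J/(mol·K).
ΔU = 1.90×12.5×(269−386) = -2790 J.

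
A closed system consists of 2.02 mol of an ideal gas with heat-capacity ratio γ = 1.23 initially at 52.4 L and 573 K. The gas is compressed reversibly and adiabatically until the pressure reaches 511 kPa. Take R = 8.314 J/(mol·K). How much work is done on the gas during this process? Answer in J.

P₁ = nRT₁/V₁ = 2.02×8.314×573/52.4 = 184 kPa.
Adiabatic: T₂/T₁ = (P₂/P₁)^((γ−1)/γ) ⇒ T₂ = 573×(2.78)^0.187 = 694 K; V₂ = 22.8 L.
ΔU = nCvΔT = 2.02×36.1×(694−573) = 8820 J.
Q = 0 for an adiabatic process, so W = −ΔU = -8820 J.
Work done on the gas = −W_by = 8820 J.

8820 J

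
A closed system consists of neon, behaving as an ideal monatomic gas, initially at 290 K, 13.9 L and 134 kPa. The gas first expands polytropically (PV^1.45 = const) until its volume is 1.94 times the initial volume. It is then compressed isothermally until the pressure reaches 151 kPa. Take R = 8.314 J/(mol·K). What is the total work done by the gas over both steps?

-426 J

n = P₁V₁/(RT₁) = 134×13.9/(8.314×290) = 0.773 mol.
Step 1 — Polytropic n=1.45: T₂ = T₁(V₁/V₂)^(n−1) = 290×(0.515)^0.45 = 215 K; P₂ = P₁(V₁/V₂)^n = 51.3 kPa.
W = (P₁V₁−P₂V₂)/(n−1) = (134×13.9−51.3×27.0)/0.45 = 1070 J.
ΔU = nCvΔT = 0.773×12.5×(215−290) = -720 J.
Q = ΔU + W = 347 J.
State after step 1: P = 51.3 kPa, V = 27.0 L, T = 215 K.
Step 2 — Isothermal: T stays 215 K; PV = const ⇒ V₂ = 9.15 L, P₂ = 151 kPa.
ΔU = 0 (ideal gas, T constant).
W = nRT ln(V₂/V₁) = 0.773×8.314×215×ln(0.339) = -1490 J.
Q = ΔU + W = -1490 J.
Net over both steps: W = -426 J, Q = -1150 J, ΔU = -720 J.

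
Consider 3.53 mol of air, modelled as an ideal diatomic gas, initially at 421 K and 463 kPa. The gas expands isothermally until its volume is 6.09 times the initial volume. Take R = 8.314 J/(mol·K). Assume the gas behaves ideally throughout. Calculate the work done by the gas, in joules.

V₁ = nRT₁/P₁ = 3.53×8.314×421/463 = 26.7 L.
Isothermal: T stays 421 K; PV = const ⇒ V₂ = 163 L, P₂ = 76.0 kPa.
W = nRT ln(V₂/V₁) = 3.53×8.314×421×ln(6.09) = 22300 J.

22300 J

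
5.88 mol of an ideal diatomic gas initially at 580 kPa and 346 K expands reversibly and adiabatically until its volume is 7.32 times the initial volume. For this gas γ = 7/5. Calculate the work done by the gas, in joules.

23200 J

V₁ = nRT₁/P₁ = 5.88×8.314×346/580 = 29.2 L.
Adiabatic: TV^(γ−1) = const ⇒ T₂ = 346×(0.137)^0.400 = 156 K; PV^γ = const ⇒ P₂ = 35.7 kPa.
ΔU = nCvΔT = 5.88×20.8×(156−346) = -23200 J.
Q = 0 for an adiabatic process, so W = −ΔU = 23200 J.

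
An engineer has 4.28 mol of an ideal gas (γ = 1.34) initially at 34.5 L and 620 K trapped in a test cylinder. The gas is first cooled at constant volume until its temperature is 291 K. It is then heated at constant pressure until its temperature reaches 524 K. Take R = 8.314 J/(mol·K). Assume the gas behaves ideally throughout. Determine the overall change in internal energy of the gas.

P₁ = nRT₁/V₁ = 4.28×8.314×620/34.5 = 639 kPa.
Step 1 — Isochoric: V stays 34.5 L; P/T = const ⇒ T₂ = 291 K, P₂ = 300 kPa.
W = 0 (no volume change).
ΔU = nCvΔT = 4.28×24.5×(291−620) = -34400 J.
Q = ΔU = -34400 J.
State after step 1: P = 300 kPa, V = 34.5 L, T = 291 K.
Step 2 — Isobaric: P stays 300 kPa; V/T = const ⇒ T₂ = 524 K, V₂ = 62.1 L.
W = PΔV = 300×(62.1−34.5) kPa·L = 8290 J.
ΔU = nCvΔT = 4.28×24.5×(524−291) = 24400 J.
Q = ΔU + W = nCpΔT = 32700 J.
Net over both steps: W = 8290 J, Q = -1760 J, ΔU = -10000 J.

-10000 J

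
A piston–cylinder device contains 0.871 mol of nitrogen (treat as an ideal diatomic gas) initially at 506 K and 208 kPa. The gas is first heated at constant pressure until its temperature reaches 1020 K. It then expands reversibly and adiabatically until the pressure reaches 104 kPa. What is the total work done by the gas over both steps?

V₁ = nRT₁/P₁ = 0.871×8.314×506/208 = 17.6 L.
Step 1 — Isobaric: P stays 208 kPa; V/T = const ⇒ T₂ = 1020 K, V₂ = 35.5 L.
W = PΔV = 208×(35.5−17.6) kPa·L = 3720 J.
ΔU = nCvΔT = 0.871×20.8×(1020−506) = 9310 J.
Q = ΔU + W = nCpΔT = 13000 J.
State after step 1: P = 208 kPa, V = 35.5 L, T = 1020 K.
Step 2 — Adiabatic: T₂/T₁ = (P₂/P₁)^((γ−1)/γ) ⇒ T₂ = 1020×(0.500)^0.286 = 837 K; V₂ = 58.3 L.
ΔU = nCvΔT = 0.871×20.8×(837−1020) = -3320 J.
Q = 0 for an adiabatic process, so W = −ΔU = 3320 J.
Net over both steps: W = 7040 J, Q = 13000 J, ΔU = 5990 J.

7040 J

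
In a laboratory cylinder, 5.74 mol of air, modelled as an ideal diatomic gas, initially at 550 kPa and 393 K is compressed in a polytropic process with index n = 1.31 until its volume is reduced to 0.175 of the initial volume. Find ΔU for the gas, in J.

V₁ = nRT₁/P₁ = 5.74×8.314×393/550 = 34.1 L.
Polytropic n=1.31: T₂ = T₁(V₁/V₂)^(n−1) = 393×(5.71)^0.31 = 675 K; P₂ = P₁(V₁/V₂)^n = 5390 kPa.
For an ideal gas ΔU = nCvΔT with Cv = (5/2)R = 20.8 J/(mol·K).
ΔU = 5.74×20.8×(675−393) = 33600 J.

33600 J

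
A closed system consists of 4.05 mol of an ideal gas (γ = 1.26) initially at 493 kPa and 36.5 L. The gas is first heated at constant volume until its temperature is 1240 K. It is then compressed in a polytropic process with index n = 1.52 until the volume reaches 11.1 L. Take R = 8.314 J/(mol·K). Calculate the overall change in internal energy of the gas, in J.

T₁ = P₁V₁/(nR) = 493×36.5/(4.05×8.314) = 534 K.
Step 1 — Isochoric: V stays 36.5 L; P/T = const ⇒ T₂ = 1240 K, P₂ = 1140 kPa.
W = 0 (no volume change).
ΔU = nCvΔT = 4.05×32.0×(1240−534) = 91400 J.
Q = ΔU = 91400 J.
State after step 1: P = 1140 kPa, V = 36.5 L, T = 1240 K.
Step 2 — Polytropic n=1.52: T₂ = T₁(V₁/V₂)^(n−1) = 1240×(3.29)^0.52 = 2300 K; P₂ = P₁(V₁/V₂)^n = 6990 kPa.
W = (P₁V₁−P₂V₂)/(n−1) = (1140×36.5−6990×11.1)/0.52 = -68800 J.
ΔU = nCvΔT = 4.05×32.0×(2300−1240) = 138000 J.
Q = ΔU + W = 68800 J.
Net over both steps: W = -68800 J, Q = 160000 J, ΔU = 229000 J.

229000 J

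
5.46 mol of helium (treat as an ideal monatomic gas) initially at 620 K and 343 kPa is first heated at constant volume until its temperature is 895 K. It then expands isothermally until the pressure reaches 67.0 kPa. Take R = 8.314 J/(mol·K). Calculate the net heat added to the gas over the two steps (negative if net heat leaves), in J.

100000 J

V₁ = nRT₁/P₁ = 5.46×8.314×620/343 = 82.1 L.
Step 1 — Isochoric: V stays 82.1 L; P/T = const ⇒ T₂ = 895 K, P₂ = 495 kPa.
W = 0 (no volume change).
ΔU = nCvΔT = 5.46×12.5×(895−620) = 18700 J.
Q = ΔU = 18700 J.
State after step 1: P = 495 kPa, V = 82.1 L, T = 895 K.
Step 2 — Isothermal: T stays 895 K; PV = const ⇒ V₂ = 606 L, P₂ = 67.0 kPa.
ΔU = 0 (ideal gas, T constant).
W = nRT ln(V₂/V₁) = 5.46×8.314×895×ln(7.39) = 81300 J.
Q = ΔU + W = 81300 J.
Net over both steps: W = 81300 J, Q = 100000 J, ΔU = 18700 J.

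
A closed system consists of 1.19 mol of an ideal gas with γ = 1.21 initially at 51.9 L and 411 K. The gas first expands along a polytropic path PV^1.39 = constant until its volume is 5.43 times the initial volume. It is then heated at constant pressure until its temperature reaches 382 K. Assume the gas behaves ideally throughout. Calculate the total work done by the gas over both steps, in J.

P₁ = nRT₁/V₁ = 1.19×8.314×411/51.9 = 78.3 kPa.
Step 1 — Polytropic n=1.39: T₂ = T₁(V₁/V₂)^(n−1) = 411×(0.184)^0.39 = 212 K; P₂ = P₁(V₁/V₂)^n = 7.46 kPa.
W = (P₁V₁−P₂V₂)/(n−1) = (78.3×51.9−7.46×282)/0.39 = 5040 J.
ΔU = nCvΔT = 1.19×39.6×(212−411) = -9350 J.
Q = ΔU + W = -4320 J.
State after step 1: P = 7.46 kPa, V = 282 L, T = 212 K.
Step 2 — Isobaric: P stays 7.46 kPa; V/T = const ⇒ T₂ = 382 K, V₂ = 507 L.
W = PΔV = 7.46×(507−282) kPa·L = 1680 J.
ΔU = nCvΔT = 1.19×39.6×(382−212) = 7990 J.
Q = ΔU + W = nCpΔT = 9670 J.
Net over both steps: W = 6710 J, Q = 5350 J, ΔU = -1370 J.

6710 J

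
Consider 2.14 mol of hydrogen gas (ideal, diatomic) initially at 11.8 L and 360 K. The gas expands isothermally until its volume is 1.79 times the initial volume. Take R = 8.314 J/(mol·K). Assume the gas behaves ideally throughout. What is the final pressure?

303 kPa

P₁ = nRT₁/V₁ = 2.14×8.314×360/11.8 = 543 kPa.
Isothermal: T stays 360 K; PV = const ⇒ V₂ = 21.1 L, P₂ = 303 kPa.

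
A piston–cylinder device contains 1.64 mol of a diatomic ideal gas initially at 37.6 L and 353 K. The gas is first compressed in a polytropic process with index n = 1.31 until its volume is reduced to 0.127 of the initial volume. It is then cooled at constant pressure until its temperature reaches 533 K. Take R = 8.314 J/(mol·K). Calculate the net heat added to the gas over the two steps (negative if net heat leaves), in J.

-9630 J

P₁ = nRT₁/V₁ = 1.64×8.314×353/37.6 = 128 kPa.
Step 1 — Polytropic n=1.31: T₂ = T₁(V₁/V₂)^(n−1) = 353×(7.87)^0.31 = 669 K; P₂ = P₁(V₁/V₂)^n = 1910 kPa.
W = (P₁V₁−P₂V₂)/(n−1) = (128×37.6−1910×4.78)/0.31 = -13900 J.
ΔU = nCvΔT = 1.64×20.8×(669−353) = 10800 J.
Q = ΔU + W = -3130 J.
State after step 1: P = 1910 kPa, V = 4.78 L, T = 669 K.
Step 2 — Isobaric: P stays 1910 kPa; V/T = const ⇒ T₂ = 533 K, V₂ = 3.80 L.
W = PΔV = 1910×(3.80−4.78) kPa·L = -1860 J.
ΔU = nCvΔT = 1.64×20.8×(533−669) = -4640 J.
Q = ΔU + W = nCpΔT = -6500 J.
Net over both steps: W = -15800 J, Q = -9630 J, ΔU = 6140 J.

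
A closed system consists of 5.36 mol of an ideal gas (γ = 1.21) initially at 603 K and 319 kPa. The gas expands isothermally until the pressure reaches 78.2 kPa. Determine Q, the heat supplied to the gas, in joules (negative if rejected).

V₁ = nRT₁/P₁ = 5.36×8.314×603/319 = 84.2 L.
Isothermal: T stays 603 K; PV = const ⇒ V₂ = 344 L, P₂ = 78.2 kPa.
ΔU = 0 (ideal gas, T constant).
W = nRT ln(V₂/V₁) = 5.36×8.314×603×ln(4.08) = 37800 J.
Q = ΔU + W = 37800 J.

37800 J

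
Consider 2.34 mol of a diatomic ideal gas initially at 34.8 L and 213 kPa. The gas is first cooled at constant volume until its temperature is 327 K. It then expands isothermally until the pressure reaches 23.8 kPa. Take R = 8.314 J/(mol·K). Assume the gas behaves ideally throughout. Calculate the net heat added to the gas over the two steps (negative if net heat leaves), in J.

10300 J

T₁ = P₁V₁/(nR) = 213×34.8/(2.34×8.314) = 381 K.
Step 1 — Isochoric: V stays 34.8 L; P/T = const ⇒ T₂ = 327 K, P₂ = 183 kPa.
W = 0 (no volume change).
ΔU = nCvΔT = 2.34×20.8×(327−381) = -2630 J.
Q = ΔU = -2630 J.
State after step 1: P = 183 kPa, V = 34.8 L, T = 327 K.
Step 2 — Isothermal: T stays 327 K; PV = const ⇒ V₂ = 267 L, P₂ = 23.8 kPa.
ΔU = 0 (ideal gas, T constant).
W = nRT ln(V₂/V₁) = 2.34×8.314×327×ln(7.68) = 13000 J.
Q = ΔU + W = 13000 J.
Net over both steps: W = 13000 J, Q = 10300 J, ΔU = -2630 J.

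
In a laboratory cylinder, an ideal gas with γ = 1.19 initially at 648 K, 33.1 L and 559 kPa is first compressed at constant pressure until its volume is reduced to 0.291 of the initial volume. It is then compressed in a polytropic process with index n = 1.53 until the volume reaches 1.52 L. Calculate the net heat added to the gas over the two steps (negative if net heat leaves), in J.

n = P₁V₁/(RT₁) = 559×33.1/(8.314×648) = 3.43 mol.
Step 1 — Isobaric: P stays 559 kPa; V/T = const ⇒ T₂ = 189 K, V₂ = 9.63 L.
W = PΔV = 559×(9.63−33.1) kPa·L = -13100 J.
ΔU = nCvΔT = 3.43×43.8×(189−648) = -69000 J.
Q = ΔU + W = nCpΔT = -82200 J.
State after step 1: P = 559 kPa, V = 9.63 L, T = 189 K.
Step 2 — Polytropic n=1.53: T₂ = T₁(V₁/V₂)^(n−1) = 189×(6.34)^0.53 = 502 K; P₂ = P₁(V₁/V₂)^n = 9430 kPa.
W = (P₁V₁−P₂V₂)/(n−1) = (559×9.63−9430×1.52)/0.53 = -16900 J.
ΔU = nCvΔT = 3.43×43.8×(502−189) = 47100 J.
Q = ΔU + W = 30200 J.
Net over both steps: W = -30000 J, Q = -52000 J, ΔU = -22000 J.

-52000 J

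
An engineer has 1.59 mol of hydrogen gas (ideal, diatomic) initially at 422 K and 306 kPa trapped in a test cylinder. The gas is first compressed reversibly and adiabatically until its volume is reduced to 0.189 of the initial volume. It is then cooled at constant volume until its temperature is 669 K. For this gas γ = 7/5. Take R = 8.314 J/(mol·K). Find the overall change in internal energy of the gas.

8160 J

V₁ = nRT₁/P₁ = 1.59×8.314×422/306 = 18.2 L.
Step 1 — Adiabatic: TV^(γ−1) = const ⇒ T₂ = 422×(5.29)^0.400 = 822 K; PV^γ = const ⇒ P₂ = 3150 kPa.
ΔU = nCvΔT = 1.59×20.8×(822−422) = 13200 J.
Q = 0 for an adiabatic process, so W = −ΔU = -13200 J.
State after step 1: P = 3150 kPa, V = 3.45 L, T = 822 K.
Step 2 — Isochoric: V stays 3.45 L; P/T = const ⇒ T₂ = 669 K, P₂ = 2570 kPa.
W = 0 (no volume change).
ΔU = nCvΔT = 1.59×20.8×(669−822) = -5050 J.
Q = ΔU = -5050 J.
Net over both steps: W = -13200 J, Q = -5050 J, ΔU = 8160 J.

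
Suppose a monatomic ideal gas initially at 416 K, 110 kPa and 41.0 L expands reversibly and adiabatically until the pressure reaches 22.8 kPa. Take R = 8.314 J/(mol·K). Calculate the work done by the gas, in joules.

n = P₁V₁/(RT₁) = 110×41.0/(8.314×416) = 1.30 mol.
Adiabatic: T₂/T₁ = (P₂/P₁)^((γ−1)/γ) ⇒ T₂ = 416×(0.207)^0.400 = 222 K; V₂ = 105 L.
ΔU = nCvΔT = 1.30×12.5×(222−416) = -3160 J.
Q = 0 for an adiabatic process, so W = −ΔU = 3160 J.

3160 J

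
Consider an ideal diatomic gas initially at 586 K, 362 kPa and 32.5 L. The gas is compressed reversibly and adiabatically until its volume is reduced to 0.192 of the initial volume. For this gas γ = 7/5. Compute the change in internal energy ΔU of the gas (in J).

n = P₁V₁/(RT₁) = 362×32.5/(8.314×586) = 2.41 mol.
Adiabatic: TV^(γ−1) = const ⇒ T₂ = 586×(5.21)^0.400 = 1130 K; PV^γ = const ⇒ P₂ = 3650 kPa.
For an ideal gas ΔU = nCvΔT with Cv = (5/2)R = 20.8 J/(mol·K).
ΔU = 2.41×20.8×(1130−586) = 27500 J.

27500 J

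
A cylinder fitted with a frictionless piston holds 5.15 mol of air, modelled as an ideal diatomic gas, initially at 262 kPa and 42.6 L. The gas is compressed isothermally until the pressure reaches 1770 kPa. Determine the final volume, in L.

T₁ = P₁V₁/(nR) = 262×42.6/(5.15×8.314) = 261 K.
Isothermal: T stays 261 K; PV = const ⇒ V₂ = 6.31 L, P₂ = 1770 kPa.

6.31 L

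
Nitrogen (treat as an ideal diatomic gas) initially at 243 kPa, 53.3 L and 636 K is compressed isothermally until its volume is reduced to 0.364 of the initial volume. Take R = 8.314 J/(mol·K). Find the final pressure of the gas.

668 kPa

Isothermal: T stays 636 K; PV = const ⇒ V₂ = 19.4 L, P₂ = 668 kPa.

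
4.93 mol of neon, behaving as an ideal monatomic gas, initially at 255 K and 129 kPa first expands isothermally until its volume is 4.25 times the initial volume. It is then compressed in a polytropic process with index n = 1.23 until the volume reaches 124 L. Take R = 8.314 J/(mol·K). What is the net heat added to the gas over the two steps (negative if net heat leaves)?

7240 J

V₁ = nRT₁/P₁ = 4.93×8.314×255/129 = 81.0 L.
Step 1 — Isothermal: T stays 255 K; PV = const ⇒ V₂ = 344 L, P₂ = 30.4 kPa.
ΔU = 0 (ideal gas, T constant).
W = nRT ln(V₂/V₁) = 4.93×8.314×255×ln(4.25) = 15100 J.
Q = ΔU + W = 15100 J.
State after step 1: P = 30.4 kPa, V = 344 L, T = 255 K.
Step 2 — Polytropic n=1.23: T₂ = T₁(V₁/V₂)^(n−1) = 255×(2.78)^0.23 = 323 K; P₂ = P₁(V₁/V₂)^n = 107 kPa.
W = (P₁V₁−P₂V₂)/(n−1) = (30.4×344−107×124)/0.23 = -12000 J.
ΔU = nCvΔT = 4.93×12.5×(323−255) = 4150 J.
Q = ΔU + W = -7880 J.
Net over both steps: W = 3090 J, Q = 7240 J, ΔU = 4150 J.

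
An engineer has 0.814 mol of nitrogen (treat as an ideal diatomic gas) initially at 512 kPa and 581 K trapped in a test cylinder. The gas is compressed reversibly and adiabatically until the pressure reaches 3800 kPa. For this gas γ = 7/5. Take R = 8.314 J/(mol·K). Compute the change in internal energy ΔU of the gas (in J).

7600 J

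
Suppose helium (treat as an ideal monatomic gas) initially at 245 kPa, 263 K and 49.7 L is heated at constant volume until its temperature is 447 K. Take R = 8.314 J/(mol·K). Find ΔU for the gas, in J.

n = P₁V₁/(RT₁) = 245×49.7/(8.314×263) = 5.57 mol.
Isochoric: V stays 49.7 L; P/T = const ⇒ T₂ = 447 K, P₂ = 416 kPa.
For an ideal gas ΔU = nCvΔT with Cv = (3/2)R = 12.5 J/(mol·K).
ΔU = 5.57×12.5×(447−263) = 12800 J.

12800 J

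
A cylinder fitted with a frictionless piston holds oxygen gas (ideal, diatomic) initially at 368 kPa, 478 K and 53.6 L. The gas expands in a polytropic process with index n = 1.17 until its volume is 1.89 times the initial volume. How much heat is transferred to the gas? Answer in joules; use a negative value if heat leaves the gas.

6840 J

n = P₁V₁/(RT₁) = 368×53.6/(8.314×478) = 4.96 mol.
Polytropic n=1.17: T₂ = T₁(V₁/V₂)^(n−1) = 478×(0.529)^0.17 = 429 K; P₂ = P₁(V₁/V₂)^n = 175 kPa.
W = (P₁V₁−P₂V₂)/(n−1) = (368×53.6−175×101)/0.17 = 11900 J.
ΔU = nCvΔT = 4.96×20.8×(429−478) = -5060 J.
Q = ΔU + W = 6840 J.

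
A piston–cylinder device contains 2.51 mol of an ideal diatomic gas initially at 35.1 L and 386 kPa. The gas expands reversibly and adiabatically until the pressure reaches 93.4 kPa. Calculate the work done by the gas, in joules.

T₁ = P₁V₁/(nR) = 386×35.1/(2.51×8.314) = 649 K.
Adiabatic: T₂/T₁ = (P₂/P₁)^((γ−1)/γ) ⇒ T₂ = 649×(0.242)^0.286 = 433 K; V₂ = 96.7 L.
ΔU = nCvΔT = 2.51×20.8×(433−649) = -11300 J.
Q = 0 for an adiabatic process, so W = −ΔU = 11300 J.

11300 J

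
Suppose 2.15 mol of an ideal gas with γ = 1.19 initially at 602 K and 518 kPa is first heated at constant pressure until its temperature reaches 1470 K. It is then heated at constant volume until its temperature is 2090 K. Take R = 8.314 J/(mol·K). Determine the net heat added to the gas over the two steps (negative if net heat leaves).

V₁ = nRT₁/P₁ = 2.15×8.314×602/518 = 20.8 L.
Step 1 — Isobaric: P stays 518 kPa; V/T = const ⇒ T₂ = 1470 K, V₂ = 50.7 L.
W = PΔV = 518×(50.7−20.8) kPa·L = 15500 J.
ΔU = nCvΔT = 2.15×43.8×(1470−602) = 81700 J.
Q = ΔU + W = nCpΔT = 97200 J.
State after step 1: P = 518 kPa, V = 50.7 L, T = 1470 K.
Step 2 — Isochoric: V stays 50.7 L; P/T = const ⇒ T₂ = 2090 K, P₂ = 736 kPa.
W = 0 (no volume change).
ΔU = nCvΔT = 2.15×43.8×(2090−1470) = 58300 J.
Q = ΔU = 58300 J.
Net over both steps: W = 15500 J, Q = 156000 J, ΔU = 140000 J.

156000 J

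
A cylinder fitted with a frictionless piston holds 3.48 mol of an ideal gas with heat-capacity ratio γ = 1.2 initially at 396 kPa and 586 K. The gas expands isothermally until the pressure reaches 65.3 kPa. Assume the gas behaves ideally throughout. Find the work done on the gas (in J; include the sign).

-30600 J

V₁ = nRT₁/P₁ = 3.48×8.314×586/396 = 42.8 L.
Isothermal: T stays 586 K; PV = const ⇒ V₂ = 260 L, P₂ = 65.3 kPa.
W = nRT ln(V₂/V₁) = 3.48×8.314×586×ln(6.06) = 30600 J.
Work done on the gas = −W_by = -30600 J.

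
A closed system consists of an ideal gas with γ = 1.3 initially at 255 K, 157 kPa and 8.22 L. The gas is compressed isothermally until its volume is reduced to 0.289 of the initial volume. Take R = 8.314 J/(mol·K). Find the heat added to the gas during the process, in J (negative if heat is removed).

n = P₁V₁/(RT₁) = 157×8.22/(8.314×255) = 0.609 mol.
Isothermal: T stays 255 K; PV = const ⇒ V₂ = 2.38 L, P₂ = 543 kPa.
ΔU = 0 (ideal gas, T constant).
W = nRT ln(V₂/V₁) = 0.609×8.314×255×ln(0.289) = -1600 J.
Q = ΔU + W = -1600 J.

-1600 J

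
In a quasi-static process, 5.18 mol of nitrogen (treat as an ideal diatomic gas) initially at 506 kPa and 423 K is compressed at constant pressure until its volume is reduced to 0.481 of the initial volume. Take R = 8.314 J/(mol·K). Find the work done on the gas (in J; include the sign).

V₁ = nRT₁/P₁ = 5.18×8.314×423/506 = 36.0 L.
Isobaric: P stays 506 kPa; V/T = const ⇒ T₂ = 203 K, V₂ = 17.3 L.
W = PΔV = 506×(17.3−36.0) kPa·L = -9450 J.
Work done on the gas = −W_by = 9450 J.

9450 J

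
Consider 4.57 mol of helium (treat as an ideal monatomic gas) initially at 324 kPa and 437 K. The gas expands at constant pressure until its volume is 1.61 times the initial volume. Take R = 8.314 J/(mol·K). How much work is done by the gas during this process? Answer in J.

10100 J

V₁ = nRT₁/P₁ = 4.57×8.314×437/324 = 51.2 L.
Isobaric: P stays 324 kPa; V/T = const ⇒ T₂ = 704 K, V₂ = 82.5 L.
W = PΔV = 324×(82.5−51.2) kPa·L = 10100 J.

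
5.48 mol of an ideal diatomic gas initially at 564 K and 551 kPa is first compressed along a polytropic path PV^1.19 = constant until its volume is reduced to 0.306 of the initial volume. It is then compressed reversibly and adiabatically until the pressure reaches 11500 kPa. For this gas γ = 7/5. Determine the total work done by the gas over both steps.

-81800 J

V₁ = nRT₁/P₁ = 5.48×8.314×564/551 = 46.6 L.
Step 1 — Polytropic n=1.19: T₂ = T₁(V₁/V₂)^(n−1) = 564×(3.27)^0.19 = 706 K; P₂ = P₁(V₁/V₂)^n = 2250 kPa.
W = (P₁V₁−P₂V₂)/(n−1) = (551×46.6−2250×14.3)/0.19 = -34100 J.
ΔU = nCvΔT = 5.48×20.8×(706−564) = 16200 J.
Q = ΔU + W = -17900 J.
State after step 1: P = 2250 kPa, V = 14.3 L, T = 706 K.
Step 2 — Adiabatic: T₂/T₁ = (P₂/P₁)^((γ−1)/γ) ⇒ T₂ = 706×(5.10)^0.286 = 1120 K; V₂ = 4.46 L.
ΔU = nCvΔT = 5.48×20.8×(1120−706) = 47700 J.
Q = 0 for an adiabatic process, so W = −ΔU = -47700 J.
Net over both steps: W = -81800 J, Q = -17900 J, ΔU = 63900 J.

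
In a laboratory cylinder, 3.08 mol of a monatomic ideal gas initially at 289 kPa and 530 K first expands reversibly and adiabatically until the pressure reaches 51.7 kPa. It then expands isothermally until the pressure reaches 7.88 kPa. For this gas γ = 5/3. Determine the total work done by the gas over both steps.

23000 J

V₁ = nRT₁/P₁ = 3.08×8.314×530/289 = 47.0 L.
Step 1 — Adiabatic: T₂/T₁ = (P₂/P₁)^((γ−1)/γ) ⇒ T₂ = 530×(0.179)^0.400 = 266 K; V₂ = 132 L.
ΔU = nCvΔT = 3.08×12.5×(266−530) = -10100 J.
Q = 0 for an adiabatic process, so W = −ΔU = 10100 J.
State after step 1: P = 51.7 kPa, V = 132 L, T = 266 K.
Step 2 — Isothermal: T stays 266 K; PV = const ⇒ V₂ = 865 L, P₂ = 7.88 kPa.
ΔU = 0 (ideal gas, T constant).
W = nRT ln(V₂/V₁) = 3.08×8.314×266×ln(6.56) = 12800 J.
Q = ΔU + W = 12800 J.
Net over both steps: W = 23000 J, Q = 12800 J, ΔU = -10100 J.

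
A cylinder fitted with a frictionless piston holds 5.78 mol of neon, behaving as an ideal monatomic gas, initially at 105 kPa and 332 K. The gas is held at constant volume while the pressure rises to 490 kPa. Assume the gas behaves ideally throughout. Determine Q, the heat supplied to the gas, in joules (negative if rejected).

87700 J

V₁ = nRT₁/P₁ = 5.78×8.314×332/105 = 152 L.
Isochoric: V stays 152 L; P/T = const ⇒ T₂ = 1550 K, P₂ = 490 kPa.
W = 0 (no volume change).
ΔU = nCvΔT = 5.78×12.5×(1550−332) = 87700 J.
Q = ΔU = 87700 J.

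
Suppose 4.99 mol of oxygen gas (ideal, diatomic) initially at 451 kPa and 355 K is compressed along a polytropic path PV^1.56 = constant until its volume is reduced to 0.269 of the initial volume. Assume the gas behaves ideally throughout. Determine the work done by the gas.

V₁ = nRT₁/P₁ = 4.99×8.314×355/451 = 32.7 L.
Polytropic n=1.56: T₂ = T₁(V₁/V₂)^(n−1) = 355×(3.72)^0.56 = 741 K; P₂ = P₁(V₁/V₂)^n = 3500 kPa.
W = (P₁V₁−P₂V₂)/(n−1) = (451×32.7−3500×8.78)/0.56 = -28600 J.

-28600 J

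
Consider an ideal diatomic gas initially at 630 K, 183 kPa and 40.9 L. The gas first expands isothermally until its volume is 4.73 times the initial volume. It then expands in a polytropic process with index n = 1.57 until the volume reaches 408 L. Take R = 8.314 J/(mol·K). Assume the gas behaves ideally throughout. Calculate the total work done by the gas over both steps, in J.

n = P₁V₁/(RT₁) = 183×40.9/(8.314×630) = 1.43 mol.
Step 1 — Isothermal: T stays 630 K; PV = const ⇒ V₂ = 193 L, P₂ = 38.7 kPa.
ΔU = 0 (ideal gas, T constant).
W = nRT ln(V₂/V₁) = 1.43×8.314×630×ln(4.73) = 11600 J.
Q = ΔU + W = 11600 J.
State after step 1: P = 38.7 kPa, V = 193 L, T = 630 K.
Step 2 — Polytropic n=1.57: T₂ = T₁(V₁/V₂)^(n−1) = 630×(0.474)^0.57 = 412 K; P₂ = P₁(V₁/V₂)^n = 12.0 kPa.
W = (P₁V₁−P₂V₂)/(n−1) = (38.7×193−12.0×408)/0.57 = 4550 J.
ΔU = nCvΔT = 1.43×20.8×(412−630) = -6480 J.
Q = ΔU + W = -1930 J.
Net over both steps: W = 16200 J, Q = 9700 J, ΔU = -6480 J.

16200 J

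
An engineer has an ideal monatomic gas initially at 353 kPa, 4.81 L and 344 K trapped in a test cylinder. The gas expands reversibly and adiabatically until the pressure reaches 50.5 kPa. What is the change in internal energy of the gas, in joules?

n = P₁V₁/(RT₁) = 353×4.81/(8.314×344) = 0.594 mol.
Adiabatic: T₂/T₁ = (P₂/P₁)^((γ−1)/γ) ⇒ T₂ = 344×(0.143)^0.400 = 158 K; V₂ = 15.4 L.
For an ideal gas ΔU = nCvΔT with Cv = (3/2)R = 12.5 J/(mol·K).
ΔU = 0.594×12.5×(158−344) = -1380 J.

-1380 J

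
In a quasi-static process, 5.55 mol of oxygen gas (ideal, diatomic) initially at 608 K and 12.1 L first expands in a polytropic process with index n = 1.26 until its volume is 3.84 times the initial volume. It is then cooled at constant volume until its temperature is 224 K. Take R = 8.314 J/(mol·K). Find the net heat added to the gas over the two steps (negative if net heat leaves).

P₁ = nRT₁/V₁ = 5.55×8.314×608/12.1 = 2320 kPa.
Step 1 — Polytropic n=1.26: T₂ = T₁(V₁/V₂)^(n−1) = 608×(0.260)^0.26 = 429 K; P₂ = P₁(V₁/V₂)^n = 426 kPa.
W = (P₁V₁−P₂V₂)/(n−1) = (2320×12.1−426×46.5)/0.26 = 31900 J.
ΔU = nCvΔT = 5.55×20.8×(429−608) = -20700 J.
Q = ΔU + W = 11100 J.
State after step 1: P = 426 kPa, V = 46.5 L, T = 429 K.
Step 2 — Isochoric: V stays 46.5 L; P/T = const ⇒ T₂ = 224 K, P₂ = 222 kPa.
W = 0 (no volume change).
ΔU = nCvΔT = 5.55×20.8×(224−429) = -23600 J.
Q = ΔU = -23600 J.
Net over both steps: W = 31900 J, Q = -12400 J, ΔU = -44300 J.

-12400 J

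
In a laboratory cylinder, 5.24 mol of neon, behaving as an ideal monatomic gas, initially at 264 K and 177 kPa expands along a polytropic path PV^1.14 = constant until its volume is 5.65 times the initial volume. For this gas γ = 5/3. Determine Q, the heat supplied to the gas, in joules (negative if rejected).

V₁ = nRT₁/P₁ = 5.24×8.314×264/177 = 65.0 L.
Polytropic n=1.14: T₂ = T₁(V₁/V₂)^(n−1) = 264×(0.177)^0.14 = 207 K; P₂ = P₁(V₁/V₂)^n = 24.6 kPa.
W = (P₁V₁−P₂V₂)/(n−1) = (177×65.0−24.6×367)/0.14 = 17700 J.
ΔU = nCvΔT = 5.24×12.5×(207−264) = -3710 J.
Q = ΔU + W = 14000 J.

14000 J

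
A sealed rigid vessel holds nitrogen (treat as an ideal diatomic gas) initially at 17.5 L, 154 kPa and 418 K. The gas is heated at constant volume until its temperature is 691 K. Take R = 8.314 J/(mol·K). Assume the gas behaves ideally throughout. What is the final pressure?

Isochoric: V stays 17.5 L; P/T = const ⇒ T₂ = 691 K, P₂ = 255 kPa.

255 kPa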